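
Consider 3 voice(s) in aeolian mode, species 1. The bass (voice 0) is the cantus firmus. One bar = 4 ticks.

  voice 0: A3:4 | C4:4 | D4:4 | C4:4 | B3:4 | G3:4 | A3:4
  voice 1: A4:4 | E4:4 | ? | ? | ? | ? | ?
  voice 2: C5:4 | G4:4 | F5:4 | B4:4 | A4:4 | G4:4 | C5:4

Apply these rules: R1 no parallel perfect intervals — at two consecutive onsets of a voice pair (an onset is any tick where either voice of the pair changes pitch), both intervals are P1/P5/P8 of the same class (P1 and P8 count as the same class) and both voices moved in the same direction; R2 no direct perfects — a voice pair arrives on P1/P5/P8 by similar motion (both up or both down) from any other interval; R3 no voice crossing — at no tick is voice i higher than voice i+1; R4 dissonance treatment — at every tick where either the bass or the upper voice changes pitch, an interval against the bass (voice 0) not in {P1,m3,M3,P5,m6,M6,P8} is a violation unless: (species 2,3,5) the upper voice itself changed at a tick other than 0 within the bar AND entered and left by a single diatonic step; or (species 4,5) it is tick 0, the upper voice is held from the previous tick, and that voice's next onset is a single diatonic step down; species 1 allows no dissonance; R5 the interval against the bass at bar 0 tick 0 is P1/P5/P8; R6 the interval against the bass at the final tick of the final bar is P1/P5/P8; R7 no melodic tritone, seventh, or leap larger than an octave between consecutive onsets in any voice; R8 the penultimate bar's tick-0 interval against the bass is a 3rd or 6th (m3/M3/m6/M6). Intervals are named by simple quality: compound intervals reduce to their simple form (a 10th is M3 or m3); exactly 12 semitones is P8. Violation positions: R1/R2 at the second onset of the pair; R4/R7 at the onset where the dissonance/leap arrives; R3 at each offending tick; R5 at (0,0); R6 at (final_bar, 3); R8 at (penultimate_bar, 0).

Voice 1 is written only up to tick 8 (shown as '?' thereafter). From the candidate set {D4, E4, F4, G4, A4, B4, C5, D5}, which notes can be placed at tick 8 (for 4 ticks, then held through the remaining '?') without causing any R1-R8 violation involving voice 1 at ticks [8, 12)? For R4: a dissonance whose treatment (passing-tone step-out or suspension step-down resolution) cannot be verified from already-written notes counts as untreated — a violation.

D4: legal
E4: violates R4
F4: violates R2
G4: violates R4
A4: violates R2
B4: legal
C5: violates R4
D5: violates R2,R7

{B4, D4}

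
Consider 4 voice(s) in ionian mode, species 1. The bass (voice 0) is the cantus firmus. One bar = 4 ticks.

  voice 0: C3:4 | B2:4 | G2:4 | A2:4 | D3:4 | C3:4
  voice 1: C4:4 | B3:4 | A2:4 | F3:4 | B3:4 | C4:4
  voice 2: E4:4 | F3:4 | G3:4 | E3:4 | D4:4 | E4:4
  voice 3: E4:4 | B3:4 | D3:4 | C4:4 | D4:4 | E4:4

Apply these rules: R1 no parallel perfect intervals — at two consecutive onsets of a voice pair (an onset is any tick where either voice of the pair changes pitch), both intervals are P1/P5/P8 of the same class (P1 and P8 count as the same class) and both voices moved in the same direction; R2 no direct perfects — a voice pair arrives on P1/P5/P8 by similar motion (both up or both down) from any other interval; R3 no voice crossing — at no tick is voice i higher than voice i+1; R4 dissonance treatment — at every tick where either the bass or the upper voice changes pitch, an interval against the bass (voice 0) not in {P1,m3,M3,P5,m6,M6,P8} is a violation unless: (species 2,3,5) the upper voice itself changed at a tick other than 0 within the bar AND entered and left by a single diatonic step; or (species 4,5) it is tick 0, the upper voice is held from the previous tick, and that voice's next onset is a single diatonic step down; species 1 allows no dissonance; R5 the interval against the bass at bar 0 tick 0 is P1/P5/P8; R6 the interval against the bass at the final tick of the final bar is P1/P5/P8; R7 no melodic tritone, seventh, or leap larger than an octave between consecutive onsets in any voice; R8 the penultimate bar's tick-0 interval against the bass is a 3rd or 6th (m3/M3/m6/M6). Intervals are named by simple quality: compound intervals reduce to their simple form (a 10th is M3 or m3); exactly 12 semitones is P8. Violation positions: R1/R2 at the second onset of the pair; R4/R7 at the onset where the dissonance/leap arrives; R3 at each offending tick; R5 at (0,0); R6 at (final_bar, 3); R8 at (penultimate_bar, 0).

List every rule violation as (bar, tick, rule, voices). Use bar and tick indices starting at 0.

bar 0: v0=C3 v1=C4 v2=E4 v3=E4 downbeat M3
bar 1: v0=B2 v1=B3 v2=F3 v3=B3 downbeat P8
bar 2: v0=G2 v1=A2 v2=G3 v3=D3 downbeat P5
bar 3: v0=A2 v1=F3 v2=E3 v3=C4 downbeat m3
bar 4: v0=D3 v1=B3 v2=D4 v3=D4 downbeat P8
bar 5: v0=C3 v1=C4 v2=E4 v3=E4 downbeat M3
  -> R5 @ bar 0 tick 0 v(0, 2): opens on M3
  -> R5 @ bar 0 tick 0 v(0, 3): opens on M3
  -> R1 @ bar 1 tick 0 v(0, 1): C3/C4 P8 -> B2/B3 P8 similar
  -> R2 @ bar 1 tick 0 v(0, 3): C3/E4 M3 -> B2/B3 P8 similar
  -> R2 @ bar 1 tick 0 v(1, 3): C4/E4 M3 -> B3/B3 P1 similar
  -> R3 @ bar 1 tick 0 v(1, 2): B3 above F3
  -> R4 @ bar 1 tick 0 v(0, 2): B2/F3 TT untreated
  -> R7 @ bar 1 tick 0 v(2,): E4->F3 leap 11st
  -> R3 @ bar 1 tick 1 v(1, 2): B3 above F3
  -> R3 @ bar 1 tick 2 v(1, 2): B3 above F3
  -> R3 @ bar 1 tick 3 v(1, 2): B3 above F3
  -> R2 @ bar 2 tick 0 v(0, 3): B2/B3 P8 -> G2/D3 P5 similar
  -> R3 @ bar 2 tick 0 v(2, 3): G3 above D3
  -> R4 @ bar 2 tick 0 v(0, 1): G2/A2 M2 untreated
  -> R7 @ bar 2 tick 0 v(1,): B3->A2 leap 14st
  -> R3 @ bar 2 tick 1 v(2, 3): G3 above D3
  -> R3 @ bar 2 tick 2 v(2, 3): G3 above D3
  -> R3 @ bar 2 tick 3 v(2, 3): G3 above D3
  -> R2 @ bar 3 tick 0 v(1, 3): A2/D3 P4 -> F3/C4 P5 similar
  -> R3 @ bar 3 tick 0 v(1, 2): F3 above E3
  -> R7 @ bar 3 tick 0 v(3,): D3->C4 leap 10st
  -> R3 @ bar 3 tick 1 v(1, 2): F3 above E3
  -> R3 @ bar 3 tick 2 v(1, 2): F3 above E3
  -> R3 @ bar 3 tick 3 v(1, 2): F3 above E3
  -> R2 @ bar 4 tick 0 v(0, 2): A2/E3 P5 -> D3/D4 P8 similar
  -> R2 @ bar 4 tick 0 v(0, 3): A2/C4 m3 -> D3/D4 P8 similar
  -> R2 @ bar 4 tick 0 v(2, 3): E3/C4 m6 -> D4/D4 P1 similar
  -> R7 @ bar 4 tick 0 v(1,): F3->B3 leap 6st
  -> R7 @ bar 4 tick 0 v(2,): E3->D4 leap 10st
  -> R8 @ bar 4 tick 0 v(0, 2): penult P8 not 3rd/6th
  -> R8 @ bar 4 tick 0 v(0, 3): penult P8 not 3rd/6th
  -> R1 @ bar 5 tick 0 v(2, 3): D4/D4 P1 -> E4/E4 P1 similar
  -> R6 @ bar 5 tick 3 v(0, 2): closes on M3
  -> R6 @ bar 5 tick 3 v(0, 3): closes on M3

(0, 0, R5, (0, 2))
(0, 0, R5, (0, 3))
(1, 0, R1, (0, 1))
(1, 0, R2, (0, 3))
(1, 0, R2, (1, 3))
(1, 0, R3, (1, 2))
(1, 0, R4, (0, 2))
(1, 0, R7, (2,))
(1, 1, R3, (1, 2))
(1, 2, R3, (1, 2))
(1, 3, R3, (1, 2))
(2, 0, R2, (0, 3))
(2, 0, R3, (2, 3))
(2, 0, R4, (0, 1))
(2, 0, R7, (1,))
(2, 1, R3, (2, 3))
(2, 2, R3, (2, 3))
(2, 3, R3, (2, 3))
(3, 0, R2, (1, 3))
(3, 0, R3, (1, 2))
(3, 0, R7, (3,))
(3, 1, R3, (1, 2))
(3, 2, R3, (1, 2))
(3, 3, R3, (1, 2))
(4, 0, R2, (0, 2))
(4, 0, R2, (0, 3))
(4, 0, R2, (2, 3))
(4, 0, R7, (1,))
(4, 0, R7, (2,))
(4, 0, R8, (0, 2))
(4, 0, R8, (0, 3))
(5, 0, R1, (2, 3))
(5, 3, R6, (0, 2))
(5, 3, R6, (0, 3))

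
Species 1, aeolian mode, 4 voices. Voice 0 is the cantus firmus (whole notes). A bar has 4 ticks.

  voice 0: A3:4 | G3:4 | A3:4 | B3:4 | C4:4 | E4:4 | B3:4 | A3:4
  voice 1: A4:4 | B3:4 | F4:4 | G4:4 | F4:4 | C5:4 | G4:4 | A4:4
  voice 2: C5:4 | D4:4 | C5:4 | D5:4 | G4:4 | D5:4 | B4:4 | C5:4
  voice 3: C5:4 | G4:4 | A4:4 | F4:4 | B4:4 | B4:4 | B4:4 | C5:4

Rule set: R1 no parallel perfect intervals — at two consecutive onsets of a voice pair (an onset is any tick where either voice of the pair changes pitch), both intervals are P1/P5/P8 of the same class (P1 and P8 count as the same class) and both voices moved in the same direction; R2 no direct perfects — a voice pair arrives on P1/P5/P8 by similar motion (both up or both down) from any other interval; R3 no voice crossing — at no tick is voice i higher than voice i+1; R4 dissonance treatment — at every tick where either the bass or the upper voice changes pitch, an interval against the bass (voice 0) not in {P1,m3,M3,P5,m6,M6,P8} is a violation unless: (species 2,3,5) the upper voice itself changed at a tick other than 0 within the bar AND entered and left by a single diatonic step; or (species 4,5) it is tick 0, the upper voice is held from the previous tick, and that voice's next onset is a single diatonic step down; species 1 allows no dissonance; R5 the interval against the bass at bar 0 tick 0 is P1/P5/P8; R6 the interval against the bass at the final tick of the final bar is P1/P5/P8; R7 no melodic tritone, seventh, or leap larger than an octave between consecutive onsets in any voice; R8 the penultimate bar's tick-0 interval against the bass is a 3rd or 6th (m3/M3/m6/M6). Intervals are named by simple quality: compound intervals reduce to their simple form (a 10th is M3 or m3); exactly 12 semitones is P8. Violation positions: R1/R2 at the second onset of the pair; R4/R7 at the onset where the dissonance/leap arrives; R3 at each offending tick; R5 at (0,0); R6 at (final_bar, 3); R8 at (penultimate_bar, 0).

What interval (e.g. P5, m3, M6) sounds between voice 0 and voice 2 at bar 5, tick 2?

m7

voice 0=E4 voice 2=D5 -> m7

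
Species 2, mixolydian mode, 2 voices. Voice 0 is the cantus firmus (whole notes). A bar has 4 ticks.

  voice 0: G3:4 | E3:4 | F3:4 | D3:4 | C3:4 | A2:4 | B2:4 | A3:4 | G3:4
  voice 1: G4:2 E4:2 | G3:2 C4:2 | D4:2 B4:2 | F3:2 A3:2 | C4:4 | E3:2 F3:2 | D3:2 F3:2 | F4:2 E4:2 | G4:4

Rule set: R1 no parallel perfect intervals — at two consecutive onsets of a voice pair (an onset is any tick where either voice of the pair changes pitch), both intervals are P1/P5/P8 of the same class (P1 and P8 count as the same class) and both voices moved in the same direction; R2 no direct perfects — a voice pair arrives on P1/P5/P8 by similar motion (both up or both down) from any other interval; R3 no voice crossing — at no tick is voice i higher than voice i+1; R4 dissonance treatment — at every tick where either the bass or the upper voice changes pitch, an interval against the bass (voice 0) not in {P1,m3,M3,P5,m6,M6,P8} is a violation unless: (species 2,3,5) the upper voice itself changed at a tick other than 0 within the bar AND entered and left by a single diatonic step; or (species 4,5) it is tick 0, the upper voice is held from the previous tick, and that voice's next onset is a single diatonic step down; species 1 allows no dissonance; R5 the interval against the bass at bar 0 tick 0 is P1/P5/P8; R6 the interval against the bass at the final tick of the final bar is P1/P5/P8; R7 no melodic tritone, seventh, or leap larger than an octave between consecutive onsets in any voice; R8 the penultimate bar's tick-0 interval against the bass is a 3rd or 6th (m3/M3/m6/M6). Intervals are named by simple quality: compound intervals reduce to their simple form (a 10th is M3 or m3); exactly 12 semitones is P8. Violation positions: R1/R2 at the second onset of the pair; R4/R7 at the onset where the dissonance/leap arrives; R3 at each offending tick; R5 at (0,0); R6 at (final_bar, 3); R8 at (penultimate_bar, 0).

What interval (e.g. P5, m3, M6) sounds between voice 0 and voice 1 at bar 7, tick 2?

voice 0=A3 voice 1=E4 -> P5

P5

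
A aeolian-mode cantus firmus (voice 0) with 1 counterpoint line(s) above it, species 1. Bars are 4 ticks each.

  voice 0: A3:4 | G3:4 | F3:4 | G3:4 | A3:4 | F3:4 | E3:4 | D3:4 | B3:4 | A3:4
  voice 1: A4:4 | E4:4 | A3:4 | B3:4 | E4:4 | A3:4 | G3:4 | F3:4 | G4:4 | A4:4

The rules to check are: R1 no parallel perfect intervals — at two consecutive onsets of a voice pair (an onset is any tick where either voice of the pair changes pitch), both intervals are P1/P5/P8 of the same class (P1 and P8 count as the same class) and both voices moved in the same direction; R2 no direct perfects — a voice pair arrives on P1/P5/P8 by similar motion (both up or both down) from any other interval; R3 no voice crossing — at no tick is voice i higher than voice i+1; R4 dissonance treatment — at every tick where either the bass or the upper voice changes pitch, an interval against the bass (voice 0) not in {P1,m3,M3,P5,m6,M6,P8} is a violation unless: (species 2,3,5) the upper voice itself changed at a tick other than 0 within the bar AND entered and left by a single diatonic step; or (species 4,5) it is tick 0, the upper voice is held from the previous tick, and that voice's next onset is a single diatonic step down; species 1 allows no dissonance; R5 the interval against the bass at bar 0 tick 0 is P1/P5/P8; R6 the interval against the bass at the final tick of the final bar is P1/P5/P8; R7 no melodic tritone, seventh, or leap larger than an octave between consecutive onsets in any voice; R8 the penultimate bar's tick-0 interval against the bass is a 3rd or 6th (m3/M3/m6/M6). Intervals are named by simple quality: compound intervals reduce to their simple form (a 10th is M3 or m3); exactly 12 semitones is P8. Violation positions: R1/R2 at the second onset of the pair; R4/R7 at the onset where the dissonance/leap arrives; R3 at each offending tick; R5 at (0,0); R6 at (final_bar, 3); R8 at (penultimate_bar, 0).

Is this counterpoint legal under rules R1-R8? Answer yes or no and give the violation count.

No (2 violations)

bar 0: v0=A3 v1=A4 (P8)
bar 1: v0=G3 v1=E4 (M6)
bar 2: v0=F3 v1=A3 (M3)
bar 3: v0=G3 v1=B3 (M3)
bar 4: v0=A3 v1=E4 (P5)
bar 5: v0=F3 v1=A3 (M3)
bar 6: v0=E3 v1=G3 (m3)
bar 7: v0=D3 v1=F3 (m3)
bar 8: v0=B3 v1=G4 (m6)
bar 9: v0=A3 v1=A4 (P8)
  R2 @ bar4.0: G3/B3 M3 -> A3/E4 P5 similar
  R7 @ bar8.0: F3->G4 leap 14st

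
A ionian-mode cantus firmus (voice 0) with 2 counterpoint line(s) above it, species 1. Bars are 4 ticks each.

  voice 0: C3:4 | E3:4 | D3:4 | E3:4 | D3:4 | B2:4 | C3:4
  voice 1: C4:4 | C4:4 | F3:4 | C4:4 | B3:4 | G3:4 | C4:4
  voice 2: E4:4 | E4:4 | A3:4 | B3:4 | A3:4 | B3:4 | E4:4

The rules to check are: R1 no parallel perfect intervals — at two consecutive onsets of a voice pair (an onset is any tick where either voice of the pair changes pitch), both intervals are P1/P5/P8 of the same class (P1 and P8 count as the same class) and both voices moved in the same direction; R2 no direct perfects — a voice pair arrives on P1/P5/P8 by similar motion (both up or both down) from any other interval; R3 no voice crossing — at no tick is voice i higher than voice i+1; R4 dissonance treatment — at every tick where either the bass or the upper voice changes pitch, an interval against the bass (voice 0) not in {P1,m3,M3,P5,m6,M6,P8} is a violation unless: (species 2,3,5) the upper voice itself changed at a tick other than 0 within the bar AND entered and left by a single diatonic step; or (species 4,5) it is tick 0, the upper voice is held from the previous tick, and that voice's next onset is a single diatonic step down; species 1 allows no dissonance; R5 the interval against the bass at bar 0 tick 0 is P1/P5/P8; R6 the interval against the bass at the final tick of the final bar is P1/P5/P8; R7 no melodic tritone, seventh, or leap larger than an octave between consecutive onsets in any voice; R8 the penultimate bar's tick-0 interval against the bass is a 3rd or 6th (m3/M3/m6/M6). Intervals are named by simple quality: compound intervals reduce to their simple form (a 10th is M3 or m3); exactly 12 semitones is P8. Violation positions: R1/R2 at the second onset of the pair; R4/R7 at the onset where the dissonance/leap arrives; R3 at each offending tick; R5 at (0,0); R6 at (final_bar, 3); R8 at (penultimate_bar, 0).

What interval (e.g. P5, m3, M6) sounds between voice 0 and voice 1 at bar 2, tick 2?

m3

voice 0=D3 voice 1=F3 -> m3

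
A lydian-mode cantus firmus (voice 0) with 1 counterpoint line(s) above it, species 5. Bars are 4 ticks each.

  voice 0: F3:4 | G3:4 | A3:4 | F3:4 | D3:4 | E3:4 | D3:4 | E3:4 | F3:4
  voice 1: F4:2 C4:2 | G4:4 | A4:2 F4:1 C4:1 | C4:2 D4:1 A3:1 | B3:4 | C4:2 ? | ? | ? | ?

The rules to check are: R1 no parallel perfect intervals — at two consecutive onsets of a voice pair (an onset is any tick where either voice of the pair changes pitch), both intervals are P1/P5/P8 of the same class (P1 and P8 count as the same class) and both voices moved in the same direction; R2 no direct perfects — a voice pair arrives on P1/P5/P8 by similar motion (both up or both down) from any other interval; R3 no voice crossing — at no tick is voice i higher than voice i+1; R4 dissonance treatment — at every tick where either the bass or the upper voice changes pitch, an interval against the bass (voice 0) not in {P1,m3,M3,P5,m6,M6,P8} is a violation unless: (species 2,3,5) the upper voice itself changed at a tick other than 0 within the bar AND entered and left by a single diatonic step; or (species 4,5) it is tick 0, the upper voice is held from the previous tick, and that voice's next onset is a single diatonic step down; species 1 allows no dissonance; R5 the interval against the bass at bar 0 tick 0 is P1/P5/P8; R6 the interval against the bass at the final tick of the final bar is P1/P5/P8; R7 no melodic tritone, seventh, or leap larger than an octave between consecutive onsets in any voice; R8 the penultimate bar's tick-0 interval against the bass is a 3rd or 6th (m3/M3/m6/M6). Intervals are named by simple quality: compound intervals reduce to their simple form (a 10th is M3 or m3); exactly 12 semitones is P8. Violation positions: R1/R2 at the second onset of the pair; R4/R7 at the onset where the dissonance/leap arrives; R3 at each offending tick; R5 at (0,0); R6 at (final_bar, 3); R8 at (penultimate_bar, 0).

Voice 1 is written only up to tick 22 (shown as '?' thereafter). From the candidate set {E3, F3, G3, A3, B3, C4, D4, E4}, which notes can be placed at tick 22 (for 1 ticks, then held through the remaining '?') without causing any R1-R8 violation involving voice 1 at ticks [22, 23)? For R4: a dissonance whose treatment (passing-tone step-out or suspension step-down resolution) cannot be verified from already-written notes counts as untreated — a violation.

E3: legal
F3: violates R4
G3: legal
A3: violates R4
B3: legal
C4: legal
D4: violates R4
E4: legal

{B3, C4, E3, E4, G3}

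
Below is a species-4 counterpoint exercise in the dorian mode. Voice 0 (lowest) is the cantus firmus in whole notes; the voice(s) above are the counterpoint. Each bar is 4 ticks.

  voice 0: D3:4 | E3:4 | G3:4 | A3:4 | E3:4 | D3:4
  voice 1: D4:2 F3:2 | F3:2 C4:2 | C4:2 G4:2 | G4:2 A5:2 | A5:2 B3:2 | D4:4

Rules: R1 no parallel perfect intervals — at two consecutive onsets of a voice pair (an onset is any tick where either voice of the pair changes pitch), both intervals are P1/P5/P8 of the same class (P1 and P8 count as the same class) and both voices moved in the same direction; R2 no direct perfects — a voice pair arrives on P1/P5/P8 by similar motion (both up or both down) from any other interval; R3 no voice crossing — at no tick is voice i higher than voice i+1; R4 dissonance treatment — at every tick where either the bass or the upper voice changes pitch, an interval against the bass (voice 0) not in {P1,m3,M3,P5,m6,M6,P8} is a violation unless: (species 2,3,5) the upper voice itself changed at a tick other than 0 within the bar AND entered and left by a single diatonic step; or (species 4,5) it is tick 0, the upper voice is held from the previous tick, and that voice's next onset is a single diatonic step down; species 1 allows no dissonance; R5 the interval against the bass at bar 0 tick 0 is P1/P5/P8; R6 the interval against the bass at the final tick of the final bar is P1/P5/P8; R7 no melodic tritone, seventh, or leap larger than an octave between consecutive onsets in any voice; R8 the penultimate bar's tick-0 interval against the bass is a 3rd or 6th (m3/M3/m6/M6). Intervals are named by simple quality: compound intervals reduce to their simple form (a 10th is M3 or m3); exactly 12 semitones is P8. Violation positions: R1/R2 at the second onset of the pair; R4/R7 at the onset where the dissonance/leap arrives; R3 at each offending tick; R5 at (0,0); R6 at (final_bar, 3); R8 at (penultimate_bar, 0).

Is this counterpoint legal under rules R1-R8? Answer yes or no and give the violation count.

bar 0: v0=D3 v1=D4 (P8)
bar 1: v0=E3 v1=F3 (m2)
bar 2: v0=G3 v1=C4 (P4)
bar 3: v0=A3 v1=G4 (m7)
bar 4: v0=E3 v1=A5 (P4)
bar 5: v0=D3 v1=D4 (P8)
  R4 @ bar1.0: E3/F3 m2 untreated
  R4 @ bar2.0: G3/C4 P4 untreated
  R4 @ bar3.0: A3/G4 m7 untreated
  R7 @ bar3.2: G4->A5 leap 14st
  R4 @ bar4.0: E3/A5 P4 untreated
  R8 @ bar4.0: penult P4 not 3rd/6th
  R7 @ bar4.2: A5->B3 leap 22st

No (7 violations)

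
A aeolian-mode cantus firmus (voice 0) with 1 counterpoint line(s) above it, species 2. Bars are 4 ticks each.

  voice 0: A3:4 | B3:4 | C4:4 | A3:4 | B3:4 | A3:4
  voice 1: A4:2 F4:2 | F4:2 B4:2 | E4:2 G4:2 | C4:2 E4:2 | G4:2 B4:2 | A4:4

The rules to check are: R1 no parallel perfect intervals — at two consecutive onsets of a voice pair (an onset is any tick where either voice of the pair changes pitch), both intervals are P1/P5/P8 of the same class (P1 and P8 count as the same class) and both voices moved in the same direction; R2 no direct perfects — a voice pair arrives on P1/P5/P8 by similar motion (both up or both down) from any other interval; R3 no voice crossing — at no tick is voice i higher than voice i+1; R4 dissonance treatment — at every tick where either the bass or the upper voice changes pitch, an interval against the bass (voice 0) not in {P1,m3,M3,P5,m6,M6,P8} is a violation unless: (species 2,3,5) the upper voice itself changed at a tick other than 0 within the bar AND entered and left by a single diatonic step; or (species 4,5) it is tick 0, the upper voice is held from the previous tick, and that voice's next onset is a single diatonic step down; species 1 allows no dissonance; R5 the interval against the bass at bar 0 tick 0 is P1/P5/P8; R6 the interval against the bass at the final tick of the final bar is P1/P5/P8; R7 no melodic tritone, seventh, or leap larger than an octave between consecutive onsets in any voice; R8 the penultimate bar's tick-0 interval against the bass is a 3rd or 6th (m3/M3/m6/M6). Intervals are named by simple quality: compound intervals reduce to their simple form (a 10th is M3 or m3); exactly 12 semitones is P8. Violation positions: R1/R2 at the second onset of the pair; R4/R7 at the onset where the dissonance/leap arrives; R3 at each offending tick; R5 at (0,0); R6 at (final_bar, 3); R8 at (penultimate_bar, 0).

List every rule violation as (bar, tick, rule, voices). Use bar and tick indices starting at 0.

(1, 0, R4, (0, 1))
(1, 2, R7, (1,))
(5, 0, R1, (0, 1))

bar 0: v0=A3 v1=A4 downbeat P8
bar 1: v0=B3 v1=F4 downbeat TT
bar 2: v0=C4 v1=E4 downbeat M3
bar 3: v0=A3 v1=C4 downbeat m3
bar 4: v0=B3 v1=G4 downbeat m6
bar 5: v0=A3 v1=A4 downbeat P8
  -> R4 @ bar 1 tick 0 v(0, 1): B3/F4 TT untreated
  -> R7 @ bar 1 tick 2 v(1,): F4->B4 leap 6st
  -> R1 @ bar 5 tick 0 v(0, 1): B3/B4 P8 -> A3/A4 P8 similar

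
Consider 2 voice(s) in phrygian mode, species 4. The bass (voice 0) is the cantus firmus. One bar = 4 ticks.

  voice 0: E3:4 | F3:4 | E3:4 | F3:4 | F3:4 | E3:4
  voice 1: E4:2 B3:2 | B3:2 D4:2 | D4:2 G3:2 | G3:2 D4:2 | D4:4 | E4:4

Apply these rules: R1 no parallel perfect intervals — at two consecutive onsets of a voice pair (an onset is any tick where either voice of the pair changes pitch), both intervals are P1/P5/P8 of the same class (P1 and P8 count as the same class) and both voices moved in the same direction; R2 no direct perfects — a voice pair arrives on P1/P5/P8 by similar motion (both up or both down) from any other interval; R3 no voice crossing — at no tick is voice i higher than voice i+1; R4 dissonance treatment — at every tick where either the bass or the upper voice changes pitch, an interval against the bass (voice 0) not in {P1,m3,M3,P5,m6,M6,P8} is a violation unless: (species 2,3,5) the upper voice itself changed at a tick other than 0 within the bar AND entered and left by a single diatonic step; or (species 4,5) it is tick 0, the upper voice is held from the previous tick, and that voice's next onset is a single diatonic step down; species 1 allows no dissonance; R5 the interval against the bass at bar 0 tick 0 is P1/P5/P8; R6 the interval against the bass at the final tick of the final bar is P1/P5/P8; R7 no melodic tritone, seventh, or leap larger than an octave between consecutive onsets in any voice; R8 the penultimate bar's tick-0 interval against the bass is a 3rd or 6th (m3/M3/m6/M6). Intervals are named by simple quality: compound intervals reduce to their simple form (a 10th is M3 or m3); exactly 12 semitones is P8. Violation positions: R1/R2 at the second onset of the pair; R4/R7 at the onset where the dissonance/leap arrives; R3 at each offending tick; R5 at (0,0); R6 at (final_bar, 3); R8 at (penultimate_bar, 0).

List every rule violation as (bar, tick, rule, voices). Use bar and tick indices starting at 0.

bar 0: v0=E3 v1=E4 downbeat P8
bar 1: v0=F3 v1=B3 downbeat TT
bar 2: v0=E3 v1=D4 downbeat m7
bar 3: v0=F3 v1=G3 downbeat M2
bar 4: v0=F3 v1=D4 downbeat M6
bar 5: v0=E3 v1=E4 downbeat P8
  -> R4 @ bar 1 tick 0 v(0, 1): F3/B3 TT untreated
  -> R4 @ bar 2 tick 0 v(0, 1): E3/D4 m7 untreated
  -> R4 @ bar 3 tick 0 v(0, 1): F3/G3 M2 untreated

(1, 0, R4, (0, 1))
(2, 0, R4, (0, 1))
(3, 0, R4, (0, 1))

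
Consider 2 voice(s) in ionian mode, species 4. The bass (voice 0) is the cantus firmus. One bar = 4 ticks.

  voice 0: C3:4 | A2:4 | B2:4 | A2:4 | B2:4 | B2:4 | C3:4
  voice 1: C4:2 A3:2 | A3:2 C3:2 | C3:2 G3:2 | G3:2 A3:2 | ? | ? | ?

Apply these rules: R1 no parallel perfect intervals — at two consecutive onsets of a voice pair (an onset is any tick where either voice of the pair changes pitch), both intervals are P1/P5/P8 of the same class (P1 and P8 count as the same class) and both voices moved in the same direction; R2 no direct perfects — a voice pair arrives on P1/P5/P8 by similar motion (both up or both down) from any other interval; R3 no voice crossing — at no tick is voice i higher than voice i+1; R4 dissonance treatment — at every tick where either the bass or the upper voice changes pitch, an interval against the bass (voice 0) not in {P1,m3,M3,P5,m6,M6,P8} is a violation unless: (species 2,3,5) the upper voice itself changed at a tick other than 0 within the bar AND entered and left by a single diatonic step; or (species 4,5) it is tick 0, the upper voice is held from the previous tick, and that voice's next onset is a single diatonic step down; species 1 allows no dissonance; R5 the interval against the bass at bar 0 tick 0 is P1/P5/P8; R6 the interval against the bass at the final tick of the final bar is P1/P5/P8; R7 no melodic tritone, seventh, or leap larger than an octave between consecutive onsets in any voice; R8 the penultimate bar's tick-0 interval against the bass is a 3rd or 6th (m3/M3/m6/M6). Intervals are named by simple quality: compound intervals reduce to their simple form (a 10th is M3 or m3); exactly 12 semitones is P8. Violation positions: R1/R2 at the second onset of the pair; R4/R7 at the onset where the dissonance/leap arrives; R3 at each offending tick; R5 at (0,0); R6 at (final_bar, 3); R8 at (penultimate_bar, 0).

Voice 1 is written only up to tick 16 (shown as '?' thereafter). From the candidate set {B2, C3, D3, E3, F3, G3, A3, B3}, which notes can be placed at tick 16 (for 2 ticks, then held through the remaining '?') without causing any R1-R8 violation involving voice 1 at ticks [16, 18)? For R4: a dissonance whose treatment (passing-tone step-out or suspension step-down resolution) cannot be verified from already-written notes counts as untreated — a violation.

B2: violates R7
C3: violates R4
D3: legal
E3: violates R4
F3: violates R4
G3: legal
A3: violates R4
B3: violates R1

{D3, G3}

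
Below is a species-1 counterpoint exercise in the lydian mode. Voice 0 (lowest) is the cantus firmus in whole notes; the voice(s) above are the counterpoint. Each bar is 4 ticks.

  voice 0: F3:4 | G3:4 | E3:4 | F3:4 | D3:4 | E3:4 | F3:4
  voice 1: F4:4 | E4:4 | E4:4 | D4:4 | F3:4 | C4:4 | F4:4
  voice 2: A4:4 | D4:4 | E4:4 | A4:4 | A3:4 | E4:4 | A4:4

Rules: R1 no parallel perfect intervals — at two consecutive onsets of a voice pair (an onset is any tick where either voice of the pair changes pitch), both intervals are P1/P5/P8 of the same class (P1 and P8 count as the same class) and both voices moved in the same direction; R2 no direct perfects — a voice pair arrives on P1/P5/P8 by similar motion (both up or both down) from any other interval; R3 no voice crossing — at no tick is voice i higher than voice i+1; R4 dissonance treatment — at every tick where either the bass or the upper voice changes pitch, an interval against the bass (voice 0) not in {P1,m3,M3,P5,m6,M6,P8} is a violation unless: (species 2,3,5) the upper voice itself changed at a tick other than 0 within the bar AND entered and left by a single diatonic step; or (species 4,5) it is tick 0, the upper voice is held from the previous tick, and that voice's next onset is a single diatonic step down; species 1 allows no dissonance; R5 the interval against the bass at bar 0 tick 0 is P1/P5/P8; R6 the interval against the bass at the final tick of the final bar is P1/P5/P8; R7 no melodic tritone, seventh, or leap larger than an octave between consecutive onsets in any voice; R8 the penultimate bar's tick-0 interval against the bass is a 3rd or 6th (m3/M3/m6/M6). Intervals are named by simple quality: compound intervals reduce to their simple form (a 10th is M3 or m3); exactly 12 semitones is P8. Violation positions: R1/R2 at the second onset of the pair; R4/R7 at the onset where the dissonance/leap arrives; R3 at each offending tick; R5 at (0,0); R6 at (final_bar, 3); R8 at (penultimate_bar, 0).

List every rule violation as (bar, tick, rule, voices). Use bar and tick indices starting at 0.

(0, 0, R5, (0, 2))
(1, 0, R3, (1, 2))
(1, 1, R3, (1, 2))
(1, 2, R3, (1, 2))
(1, 3, R3, (1, 2))
(4, 0, R2, (0, 2))
(5, 0, R2, (0, 2))
(5, 0, R8, (0, 2))
(6, 0, R2, (0, 1))
(6, 3, R6, (0, 2))

bar 0: v0=F3 v1=F4 v2=A4 downbeat M3
bar 1: v0=G3 v1=E4 v2=D4 downbeat P5
bar 2: v0=E3 v1=E4 v2=E4 downbeat P8
bar 3: v0=F3 v1=D4 v2=A4 downbeat M3
bar 4: v0=D3 v1=F3 v2=A3 downbeat P5
bar 5: v0=E3 v1=C4 v2=E4 downbeat P8
bar 6: v0=F3 v1=F4 v2=A4 downbeat M3
  -> R5 @ bar 0 tick 0 v(0, 2): opens on M3
  -> R3 @ bar 1 tick 0 v(1, 2): E4 above D4
  -> R3 @ bar 1 tick 1 v(1, 2): E4 above D4
  -> R3 @ bar 1 tick 2 v(1, 2): E4 above D4
  -> R3 @ bar 1 tick 3 v(1, 2): E4 above D4
  -> R2 @ bar 4 tick 0 v(0, 2): F3/A4 M3 -> D3/A3 P5 similar
  -> R2 @ bar 5 tick 0 v(0, 2): D3/A3 P5 -> E3/E4 P8 similar
  -> R8 @ bar 5 tick 0 v(0, 2): penult P8 not 3rd/6th
  -> R2 @ bar 6 tick 0 v(0, 1): E3/C4 m6 -> F3/F4 P8 similar
  -> R6 @ bar 6 tick 3 v(0, 2): closes on M3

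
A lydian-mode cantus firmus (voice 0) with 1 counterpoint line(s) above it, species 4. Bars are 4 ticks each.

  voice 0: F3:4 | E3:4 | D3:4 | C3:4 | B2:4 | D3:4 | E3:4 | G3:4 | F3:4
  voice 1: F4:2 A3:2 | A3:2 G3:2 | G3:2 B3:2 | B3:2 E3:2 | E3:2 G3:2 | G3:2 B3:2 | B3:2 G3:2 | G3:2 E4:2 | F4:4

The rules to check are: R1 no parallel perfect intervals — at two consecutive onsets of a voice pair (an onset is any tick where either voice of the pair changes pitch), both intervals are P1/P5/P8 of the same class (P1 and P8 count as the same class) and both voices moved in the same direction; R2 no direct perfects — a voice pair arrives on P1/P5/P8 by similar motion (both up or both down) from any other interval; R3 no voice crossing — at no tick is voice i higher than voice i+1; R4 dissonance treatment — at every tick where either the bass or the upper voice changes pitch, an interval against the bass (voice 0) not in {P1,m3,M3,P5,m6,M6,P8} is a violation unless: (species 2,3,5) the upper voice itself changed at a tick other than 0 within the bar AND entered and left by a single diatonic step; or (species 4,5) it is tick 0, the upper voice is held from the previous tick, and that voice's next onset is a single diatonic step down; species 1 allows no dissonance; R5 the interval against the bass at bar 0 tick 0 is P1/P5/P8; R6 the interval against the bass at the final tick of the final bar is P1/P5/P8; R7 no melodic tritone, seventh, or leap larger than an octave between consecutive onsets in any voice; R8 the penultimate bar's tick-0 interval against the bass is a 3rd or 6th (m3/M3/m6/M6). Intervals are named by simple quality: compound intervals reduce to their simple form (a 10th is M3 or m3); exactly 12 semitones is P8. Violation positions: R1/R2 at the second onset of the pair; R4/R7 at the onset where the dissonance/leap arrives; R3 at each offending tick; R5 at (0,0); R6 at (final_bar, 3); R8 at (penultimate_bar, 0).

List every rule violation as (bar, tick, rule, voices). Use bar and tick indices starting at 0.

bar 0: v0=F3 v1=F4 downbeat P8
bar 1: v0=E3 v1=A3 downbeat P4
bar 2: v0=D3 v1=G3 downbeat P4
bar 3: v0=C3 v1=B3 downbeat M7
bar 4: v0=B2 v1=E3 downbeat P4
bar 5: v0=D3 v1=G3 downbeat P4
bar 6: v0=E3 v1=B3 downbeat P5
bar 7: v0=G3 v1=G3 downbeat P1
bar 8: v0=F3 v1=F4 downbeat P8
  -> R4 @ bar 2 tick 0 v(0, 1): D3/G3 P4 untreated
  -> R4 @ bar 3 tick 0 v(0, 1): C3/B3 M7 untreated
  -> R4 @ bar 4 tick 0 v(0, 1): B2/E3 P4 untreated
  -> R4 @ bar 5 tick 0 v(0, 1): D3/G3 P4 untreated
  -> R8 @ bar 7 tick 0 v(0, 1): penult P1 not 3rd/6th

(2, 0, R4, (0, 1))
(3, 0, R4, (0, 1))
(4, 0, R4, (0, 1))
(5, 0, R4, (0, 1))
(7, 0, R8, (0, 1))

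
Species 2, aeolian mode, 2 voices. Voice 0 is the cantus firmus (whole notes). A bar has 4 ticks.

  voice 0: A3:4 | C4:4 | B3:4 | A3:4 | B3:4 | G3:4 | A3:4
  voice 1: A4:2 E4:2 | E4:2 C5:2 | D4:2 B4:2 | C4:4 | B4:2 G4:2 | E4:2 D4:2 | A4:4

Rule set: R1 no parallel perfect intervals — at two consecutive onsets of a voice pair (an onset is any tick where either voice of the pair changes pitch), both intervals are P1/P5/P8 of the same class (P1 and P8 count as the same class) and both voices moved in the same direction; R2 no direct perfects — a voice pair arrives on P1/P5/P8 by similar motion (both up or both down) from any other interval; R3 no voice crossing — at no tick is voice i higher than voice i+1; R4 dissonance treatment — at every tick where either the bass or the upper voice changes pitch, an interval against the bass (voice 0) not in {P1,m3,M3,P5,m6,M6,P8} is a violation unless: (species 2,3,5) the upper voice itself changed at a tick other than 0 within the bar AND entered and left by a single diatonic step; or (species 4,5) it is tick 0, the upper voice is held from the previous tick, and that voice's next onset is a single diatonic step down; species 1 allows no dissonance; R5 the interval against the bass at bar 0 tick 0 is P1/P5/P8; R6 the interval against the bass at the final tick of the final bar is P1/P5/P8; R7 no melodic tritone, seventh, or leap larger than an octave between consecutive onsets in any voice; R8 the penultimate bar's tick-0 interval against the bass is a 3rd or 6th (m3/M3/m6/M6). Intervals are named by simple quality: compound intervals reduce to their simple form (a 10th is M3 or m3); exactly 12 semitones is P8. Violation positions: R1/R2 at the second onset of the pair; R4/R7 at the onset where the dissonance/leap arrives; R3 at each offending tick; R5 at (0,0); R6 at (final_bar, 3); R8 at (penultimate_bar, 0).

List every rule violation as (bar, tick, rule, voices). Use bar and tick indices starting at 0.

(2, 0, R7, (1,))
(3, 0, R7, (1,))
(4, 0, R2, (0, 1))
(4, 0, R7, (1,))
(6, 0, R2, (0, 1))

bar 0: v0=A3 v1=A4 downbeat P8
bar 1: v0=C4 v1=E4 downbeat M3
bar 2: v0=B3 v1=D4 downbeat m3
bar 3: v0=A3 v1=C4 downbeat m3
bar 4: v0=B3 v1=B4 downbeat P8
bar 5: v0=G3 v1=E4 downbeat M6
bar 6: v0=A3 v1=A4 downbeat P8
  -> R7 @ bar 2 tick 0 v(1,): C5->D4 leap 10st
  -> R7 @ bar 3 tick 0 v(1,): B4->C4 leap 11st
  -> R2 @ bar 4 tick 0 v(0, 1): A3/C4 m3 -> B3/B4 P8 similar
  -> R7 @ bar 4 tick 0 v(1,): C4->B4 leap 11st
  -> R2 @ bar 6 tick 0 v(0, 1): G3/D4 P5 -> A3/A4 P8 similar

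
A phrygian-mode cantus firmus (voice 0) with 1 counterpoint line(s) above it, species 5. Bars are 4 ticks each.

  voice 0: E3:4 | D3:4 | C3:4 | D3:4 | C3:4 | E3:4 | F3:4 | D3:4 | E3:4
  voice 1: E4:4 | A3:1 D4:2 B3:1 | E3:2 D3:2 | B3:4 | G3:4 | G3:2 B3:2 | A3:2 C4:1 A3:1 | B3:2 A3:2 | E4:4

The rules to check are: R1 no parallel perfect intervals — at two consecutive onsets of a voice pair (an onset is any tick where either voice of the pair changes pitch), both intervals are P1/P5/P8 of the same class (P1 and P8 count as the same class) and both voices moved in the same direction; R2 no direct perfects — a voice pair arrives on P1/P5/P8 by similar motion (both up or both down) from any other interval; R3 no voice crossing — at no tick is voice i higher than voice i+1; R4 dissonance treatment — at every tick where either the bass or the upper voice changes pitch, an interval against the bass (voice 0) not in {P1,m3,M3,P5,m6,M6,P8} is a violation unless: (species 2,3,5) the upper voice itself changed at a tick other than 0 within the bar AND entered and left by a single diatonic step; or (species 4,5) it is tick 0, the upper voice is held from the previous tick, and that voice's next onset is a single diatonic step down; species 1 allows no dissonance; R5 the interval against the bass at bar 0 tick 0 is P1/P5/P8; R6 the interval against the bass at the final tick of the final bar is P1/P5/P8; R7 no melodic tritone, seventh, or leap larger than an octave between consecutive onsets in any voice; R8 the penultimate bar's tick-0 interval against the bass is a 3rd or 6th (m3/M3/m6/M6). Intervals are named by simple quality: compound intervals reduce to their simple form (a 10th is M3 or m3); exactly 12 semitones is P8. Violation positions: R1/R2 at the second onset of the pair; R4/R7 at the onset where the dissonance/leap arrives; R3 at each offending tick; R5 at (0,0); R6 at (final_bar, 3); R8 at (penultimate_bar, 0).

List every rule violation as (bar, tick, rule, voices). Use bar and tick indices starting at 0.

(1, 0, R2, (0, 1))
(2, 2, R4, (0, 1))
(4, 0, R2, (0, 1))
(8, 0, R2, (0, 1))

bar 0: v0=E3 v1=E4 downbeat P8
bar 1: v0=D3 v1=A3 downbeat P5
bar 2: v0=C3 v1=E3 downbeat M3
bar 3: v0=D3 v1=B3 downbeat M6
bar 4: v0=C3 v1=G3 downbeat P5
bar 5: v0=E3 v1=G3 downbeat m3
bar 6: v0=F3 v1=A3 downbeat M3
bar 7: v0=D3 v1=B3 downbeat M6
bar 8: v0=E3 v1=E4 downbeat P8
  -> R2 @ bar 1 tick 0 v(0, 1): E3/E4 P8 -> D3/A3 P5 similar
  -> R4 @ bar 2 tick 2 v(0, 1): C3/D3 M2 untreated
  -> R2 @ bar 4 tick 0 v(0, 1): D3/B3 M6 -> C3/G3 P5 similar
  -> R2 @ bar 8 tick 0 v(0, 1): D3/A3 P5 -> E3/E4 P8 similar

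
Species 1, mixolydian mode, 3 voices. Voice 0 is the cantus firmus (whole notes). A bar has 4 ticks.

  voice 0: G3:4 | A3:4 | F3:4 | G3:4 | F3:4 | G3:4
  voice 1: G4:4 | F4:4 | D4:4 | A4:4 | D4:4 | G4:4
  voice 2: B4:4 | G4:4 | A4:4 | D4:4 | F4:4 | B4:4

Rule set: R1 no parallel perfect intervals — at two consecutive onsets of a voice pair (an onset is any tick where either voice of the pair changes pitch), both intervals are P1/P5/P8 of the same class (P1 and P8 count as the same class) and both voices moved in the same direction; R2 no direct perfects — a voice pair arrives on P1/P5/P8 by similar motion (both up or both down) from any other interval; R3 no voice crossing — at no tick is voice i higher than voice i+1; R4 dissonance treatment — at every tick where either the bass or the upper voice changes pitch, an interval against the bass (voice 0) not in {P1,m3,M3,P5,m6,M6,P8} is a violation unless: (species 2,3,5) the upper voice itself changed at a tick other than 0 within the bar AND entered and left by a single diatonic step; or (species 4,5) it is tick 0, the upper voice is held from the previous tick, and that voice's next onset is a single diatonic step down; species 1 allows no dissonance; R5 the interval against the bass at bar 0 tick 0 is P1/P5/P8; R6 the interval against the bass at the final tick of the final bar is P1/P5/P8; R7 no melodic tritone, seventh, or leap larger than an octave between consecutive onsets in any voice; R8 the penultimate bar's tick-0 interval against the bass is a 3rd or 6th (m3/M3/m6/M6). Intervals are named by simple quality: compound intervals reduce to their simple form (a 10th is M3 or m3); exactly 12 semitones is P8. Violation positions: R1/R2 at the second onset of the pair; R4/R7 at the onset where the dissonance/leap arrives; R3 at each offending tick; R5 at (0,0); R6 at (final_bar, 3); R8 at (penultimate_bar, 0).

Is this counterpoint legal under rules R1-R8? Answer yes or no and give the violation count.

bar 0: v0=G3 v1=G4 v2=B4 (M3)
bar 1: v0=A3 v1=F4 v2=G4 (m7)
bar 2: v0=F3 v1=D4 v2=A4 (M3)
bar 3: v0=G3 v1=A4 v2=D4 (P5)
bar 4: v0=F3 v1=D4 v2=F4 (P8)
bar 5: v0=G3 v1=G4 v2=B4 (M3)
  R5 @ bar0.0: opens on M3
  R4 @ bar1.0: A3/G4 m7 untreated
  R3 @ bar3.0: A4 above D4
  R4 @ bar3.0: G3/A4 M2 untreated
  R3 @ bar3.1: A4 above D4
  R3 @ bar3.2: A4 above D4
  R3 @ bar3.3: A4 above D4
  R8 @ bar4.0: penult P8 not 3rd/6th
  R2 @ bar5.0: F3/D4 M6 -> G3/G4 P8 similar
  R7 @ bar5.0: F4->B4 leap 6st
  R6 @ bar5.3: closes on M3

No (11 violations)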